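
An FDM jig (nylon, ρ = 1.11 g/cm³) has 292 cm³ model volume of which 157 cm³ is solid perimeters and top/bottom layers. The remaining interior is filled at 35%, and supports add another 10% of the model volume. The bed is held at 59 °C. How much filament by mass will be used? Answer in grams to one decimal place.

Interior volume = 292 − 157 = 135 cm³.
Deposited infill: 0.35 × 135 → 47.25 cm³.
Support = 0.10 × 292 = 29.2 cm³.
Total extruded: 157 + 47.25 + 29.2 → 233.45 cm³.
Mass: 233.45 × 1.11 → 259.1295 g.

259.1 g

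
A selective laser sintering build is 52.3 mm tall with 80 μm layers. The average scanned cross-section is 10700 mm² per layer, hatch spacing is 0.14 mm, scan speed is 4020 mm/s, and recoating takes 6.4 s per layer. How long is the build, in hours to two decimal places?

4.62 hours

Layers = ⌈52.3/0.08⌉ = 654.
Scan path per layer = 10700 / 0.14 = 76428.6 mm.
Laser time per layer: 76428.6 / 4020 → 19.0121 s.
Time per layer = 19.0121 + 6.4 = 25.4121 s.
Total: 654 × 25.4121 s = 16619.5134 s → 4.62 hours.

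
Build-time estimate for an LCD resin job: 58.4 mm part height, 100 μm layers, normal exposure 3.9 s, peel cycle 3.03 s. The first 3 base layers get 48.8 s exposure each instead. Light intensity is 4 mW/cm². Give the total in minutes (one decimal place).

69.7 minutes

Layers = ⌈58.4/0.1⌉ = 584.
Base layers = 3 × (48.8 + 3.03) = 155.49 s.
Remaining layers = 581 × (3.9 + 3.03) = 4026.33 s.
Total = 155.49 + 4026.33 = 4181.82 s = 69.7 minutes.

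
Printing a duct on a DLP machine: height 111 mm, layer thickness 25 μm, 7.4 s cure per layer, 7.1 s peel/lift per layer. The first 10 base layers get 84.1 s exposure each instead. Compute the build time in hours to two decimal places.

Number of layers: 111 / 0.025 → 4440 (rounded up).
Base layers = 10 × (84.1 + 7.1) = 912 s.
Regular layers = 4430 × (7.4 + 7.1), so 64235 s.
Sum: 912 + 64235 = 65147 s → 18.10 hours.

18.10 hours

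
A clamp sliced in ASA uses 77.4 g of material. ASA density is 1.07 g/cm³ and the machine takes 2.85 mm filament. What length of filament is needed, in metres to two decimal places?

Volume = 77.4 g / 1.07 g·cm⁻³ = 72.3364 cm³ = 72336.4 mm³.
Filament cross-section = π × (2.85/2)² = 6.3794 mm².
Length = 72336.4 / 6.3794 = 11339.06 mm = 11.34 m.

11.34 m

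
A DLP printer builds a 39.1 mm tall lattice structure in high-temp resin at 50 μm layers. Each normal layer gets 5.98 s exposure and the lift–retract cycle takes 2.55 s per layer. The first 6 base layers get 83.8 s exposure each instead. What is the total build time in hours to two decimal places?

Layers = ⌈39.1/0.05⌉ = 782.
Burn-in layers: 6 × (83.8 + 2.55) → 518.1 s.
Regular layers: 776 × (5.98 + 2.55) → 6619.28 s.
Sum: 518.1 + 6619.28 = 7137.38 s → 1.98 hours.

1.98 hours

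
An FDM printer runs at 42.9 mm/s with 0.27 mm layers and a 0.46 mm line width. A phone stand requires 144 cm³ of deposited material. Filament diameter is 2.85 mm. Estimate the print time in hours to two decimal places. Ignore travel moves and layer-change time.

7.51 hours

Extrusion cross-section: 0.27 × 0.46 → 0.1242 mm².
Toolpath length = 144 cm³ / 0.1242 mm² = 144000 / 0.1242 = 1159420.3 mm.
Extrusion time = 1159420.3 / 42.9, so 27026.1 s.
27026.1 s = 7.51 hours.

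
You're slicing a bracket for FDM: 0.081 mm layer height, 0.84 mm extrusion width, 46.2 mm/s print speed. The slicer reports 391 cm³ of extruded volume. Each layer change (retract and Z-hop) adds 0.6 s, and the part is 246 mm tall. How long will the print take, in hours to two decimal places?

Bead cross-section = 0.081 × 0.84, so 0.06804 mm².
Toolpath length = 391 cm³ / 0.06804 mm² = 391000 / 0.06804 = 5746619.6 mm.
Extrusion time = 5746619.6 / 46.2, so 124385.7 s.
Layers = ⌈246/0.081⌉ = 3038.
Z-hop total: 3038 × 0.6 → 1822.8 s.
Total = 124385.7 + 1822.8 = 126208.5 s = 35.06 hours.

35.06 hours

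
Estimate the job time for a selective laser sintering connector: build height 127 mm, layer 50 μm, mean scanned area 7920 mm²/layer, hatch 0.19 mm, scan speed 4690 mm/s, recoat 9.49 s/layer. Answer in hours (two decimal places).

Number of layers: 127 / 0.05 → 2540 (rounded up).
Scan path per layer = 7920 / 0.19, so 41684.2 mm.
Per-layer scan time: 41684.2 / 4690 → 8.8879 s.
Layer cycle = 8.8879 + 9.49, so 18.3779 s.
Total: 2540 × 18.3779 s = 46679.866 s → 12.97 hours.

12.97 hours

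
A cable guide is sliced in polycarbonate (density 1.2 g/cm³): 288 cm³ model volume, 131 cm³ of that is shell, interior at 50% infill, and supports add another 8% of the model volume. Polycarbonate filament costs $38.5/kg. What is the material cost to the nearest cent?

Volume inside the shell: 288 − 131 → 157 cm³.
Infill deposited = 0.50 × 157, so 78.5 cm³.
Support: 0.08 × 288 → 23.04 cm³.
Deposited volume: 131 + 78.5 + 23.04 → 232.54 cm³.
Mass = 232.54 × 1.2 = 279.048 g.
At $38.5/kg: 279.048/1000 × 38.5 = $10.74.

$10.74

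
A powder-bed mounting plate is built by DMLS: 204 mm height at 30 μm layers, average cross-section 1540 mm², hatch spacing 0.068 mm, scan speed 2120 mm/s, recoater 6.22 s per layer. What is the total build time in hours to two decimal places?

Layer count = ceil(204 / 0.03) = 6800.
Hatch length per layer = 1540 / 0.068, so 22647.1 mm.
Per-layer scan time: 22647.1 / 2120 → 10.6826 s.
Time per layer: 10.6826 + 6.22 → 16.9026 s.
Build time = 6800 × 16.9026 = 114937.68 s = 31.93 hours.

31.93 hours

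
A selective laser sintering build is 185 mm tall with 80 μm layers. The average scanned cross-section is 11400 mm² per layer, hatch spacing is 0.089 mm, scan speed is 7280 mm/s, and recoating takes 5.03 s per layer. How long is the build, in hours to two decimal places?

Number of layers: 185 / 0.08 → 2313 (rounded up).
Per-layer scan distance: 11400 / 0.089 → 128089.9 mm.
Per-layer scan time = 128089.9 / 7280 = 17.5948 s.
Per-layer time: 17.5948 + 5.03 → 22.6248 s.
2313 layers × 22.6248 s/layer = 52331.1624 s, i.e. 14.54 hours.

14.54 hours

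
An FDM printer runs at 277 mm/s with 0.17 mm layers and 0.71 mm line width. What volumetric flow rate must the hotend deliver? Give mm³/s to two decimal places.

33.43

Extrusion cross-section = 0.17 × 0.71, so 0.1207 mm².
Volumetric flow = 277 × 0.1207 = 33.43 mm³/s.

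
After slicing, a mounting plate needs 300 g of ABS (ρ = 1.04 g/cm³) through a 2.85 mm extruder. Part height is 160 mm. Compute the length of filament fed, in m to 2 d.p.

45.22 m

Extruded volume: 300/1.04 = 288.4615 cm³ (288461.5 mm³).
Cross-section of 2.85 mm filament: π·(2.85/2)² = 6.3794 mm².
Length = 288461.5 / 6.3794 = 45217.65 mm = 45.22 m.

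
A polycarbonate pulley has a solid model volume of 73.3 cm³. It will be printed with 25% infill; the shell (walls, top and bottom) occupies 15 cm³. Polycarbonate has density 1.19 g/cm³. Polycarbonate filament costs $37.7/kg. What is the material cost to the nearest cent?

$1.33

Volume inside the shell: 73.3 − 15 → 58.3 cm³.
Deposited infill = 0.25 × 58.3 = 14.575 cm³.
Total extruded: 15 + 14.575 → 29.575 cm³.
Mass = 29.575 × 1.19 = 35.19425 g.
Cost = 35.19425 g / 1000 × $37.7/kg = $1.33.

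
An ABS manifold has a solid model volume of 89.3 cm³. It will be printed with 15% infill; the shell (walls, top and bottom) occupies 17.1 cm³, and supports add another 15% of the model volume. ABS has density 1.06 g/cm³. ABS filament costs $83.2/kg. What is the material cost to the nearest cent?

$3.64

Interior volume = 89.3 − 17.1 = 72.2 cm³.
Infill volume = 0.15 × 72.2, so 10.83 cm³.
Support = 0.15 × 89.3 = 13.395 cm³.
Deposited volume = 17.1 + 10.83 + 13.395, so 41.325 cm³.
Mass = 41.325 × 1.06, so 43.8045 g.
Cost = 43.8045 g / 1000 × $83.2/kg = $3.64.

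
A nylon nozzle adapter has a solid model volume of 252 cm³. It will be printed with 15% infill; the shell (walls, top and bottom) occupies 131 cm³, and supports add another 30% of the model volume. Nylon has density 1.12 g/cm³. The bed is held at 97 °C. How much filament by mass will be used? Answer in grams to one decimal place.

Interior volume = 252 − 131, so 121 cm³.
Infill volume: 0.15 × 121 → 18.15 cm³.
Support = 0.30 × 252 = 75.6 cm³.
Deposited volume: 131 + 18.15 + 75.6 → 224.75 cm³.
Mass: 224.75 × 1.12 → 251.72 g.

251.7 g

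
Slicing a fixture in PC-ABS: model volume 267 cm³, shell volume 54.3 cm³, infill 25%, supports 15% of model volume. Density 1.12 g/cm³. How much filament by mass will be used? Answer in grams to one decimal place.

165.2 g

Volume inside the shell = 267 − 54.3, so 212.7 cm³.
Infill deposited: 0.25 × 212.7 → 53.175 cm³.
Support = 0.15 × 267, so 40.05 cm³.
Deposited volume = 54.3 + 53.175 + 40.05 = 147.525 cm³.
Mass = 147.525 × 1.12, so 165.228 g.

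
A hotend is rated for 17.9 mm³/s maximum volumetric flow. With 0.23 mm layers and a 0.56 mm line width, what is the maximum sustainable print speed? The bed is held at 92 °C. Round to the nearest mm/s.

Bead cross-section = 0.23 × 0.56 = 0.1288 mm².
v_max = Q/A = 17.9/0.1288 = 138.98 mm/s → 139 mm/s.

139 mm/s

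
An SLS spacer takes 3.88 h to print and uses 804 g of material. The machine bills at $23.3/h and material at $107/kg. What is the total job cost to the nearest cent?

$176.43

Time charge = 23.3 × 3.88, so $90.404.
Material charge: 107 × 804/1000 → $86.028.
Total = 90.404 + 86.028 = 176.432 ≈ $176.43.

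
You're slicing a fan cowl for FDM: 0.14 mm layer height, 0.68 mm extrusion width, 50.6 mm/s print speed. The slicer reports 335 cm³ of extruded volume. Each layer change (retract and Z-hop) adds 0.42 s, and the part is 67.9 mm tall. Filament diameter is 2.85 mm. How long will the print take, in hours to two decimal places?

Line area = 0.14 × 0.68, so 0.0952 mm².
Path length: 335000 mm³ / 0.0952 mm² → 3518907.6 mm.
Print-move time = 3518907.6 / 50.6, so 69543.6 s.
Layer count = ceil(67.9 / 0.14) = 485.
Layer-change overhead: 485 × 0.42 → 203.7 s.
Total = 69543.6 + 203.7 = 69747.3 s = 19.37 hours.

19.37 hours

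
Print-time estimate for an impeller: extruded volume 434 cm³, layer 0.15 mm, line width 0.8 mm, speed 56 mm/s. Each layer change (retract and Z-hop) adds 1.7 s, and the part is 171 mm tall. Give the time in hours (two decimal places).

18.48 hours

Bead cross-section = 0.15 × 0.8 = 0.12 mm².
Path length: 434000 mm³ / 0.12 mm² → 3616666.7 mm.
Extrusion time: 3616666.7 / 56 → 64583.3 s.
Layers = ⌈171/0.15⌉ = 1140.
Layer-change overhead = 1140 × 1.7 = 1938 s.
Total = 64583.3 + 1938 = 66521.3 s = 18.48 hours.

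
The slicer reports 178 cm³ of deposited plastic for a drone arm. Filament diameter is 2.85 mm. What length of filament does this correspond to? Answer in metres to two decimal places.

A = π r² = π × 1.425² = 6.3794 mm².
L = 178000 mm³ / 6.3794 mm² = 27902.31 mm, i.e. 27.90 m.

27.90 m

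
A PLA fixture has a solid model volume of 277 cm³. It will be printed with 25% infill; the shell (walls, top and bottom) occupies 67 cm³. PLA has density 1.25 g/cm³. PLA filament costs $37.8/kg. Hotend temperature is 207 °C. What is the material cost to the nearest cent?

$5.65

Interior volume: 277 − 67 → 210 cm³.
Infill volume = 0.25 × 210, so 52.5 cm³.
Deposited volume = 67 + 52.5 = 119.5 cm³.
Mass = 119.5 × 1.25, so 149.375 g.
Cost = 149.375 g / 1000 × $37.8/kg = $5.65.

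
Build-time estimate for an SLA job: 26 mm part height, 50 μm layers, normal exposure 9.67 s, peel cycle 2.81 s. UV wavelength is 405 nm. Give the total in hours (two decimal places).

Layer count = ceil(26 / 0.05) = 520.
Each layer takes = 9.67 + 2.81 = 12.48 s.
Build time: 520 × 12.48 s = 6489.6 s, i.e. 1.80 hours.

1.80 hours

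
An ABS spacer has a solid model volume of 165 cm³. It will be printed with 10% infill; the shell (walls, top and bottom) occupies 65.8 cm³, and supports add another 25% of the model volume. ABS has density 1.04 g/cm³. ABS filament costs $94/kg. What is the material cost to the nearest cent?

Infill region = 165 − 65.8 = 99.2 cm³.
Deposited infill = 0.10 × 99.2 = 9.92 cm³.
Support: 0.25 × 165 → 41.25 cm³.
Deposited volume = 65.8 + 9.92 + 41.25, so 116.97 cm³.
Mass = 116.97 × 1.04, so 121.6488 g.
Cost = 121.6488 g / 1000 × $94/kg = $11.43.

$11.43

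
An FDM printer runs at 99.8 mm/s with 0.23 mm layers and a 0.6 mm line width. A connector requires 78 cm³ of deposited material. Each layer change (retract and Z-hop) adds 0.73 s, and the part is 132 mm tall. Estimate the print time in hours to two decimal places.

Bead cross-section = 0.23 × 0.6 = 0.138 mm².
Total extruded path = 78000/0.138 = 565217.4 mm.
Extrusion time = 565217.4 / 99.8 = 5663.5 s.
Layer count = ceil(132 / 0.23) = 574.
Layer-change overhead: 574 × 0.73 → 419.02 s.
Altogether 5663.5 + 419.02 = 6082.52 s, i.e. 1.69 hours.

1.69 hours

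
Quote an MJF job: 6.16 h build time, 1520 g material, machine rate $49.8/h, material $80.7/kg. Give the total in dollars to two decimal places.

Machine-time cost = 49.8 × 6.16, so $306.768.
Material cost: 80.7 × 1520/1000 → $122.664.
Total = 306.768 + 122.664 = 429.432 ≈ $429.43.

$429.43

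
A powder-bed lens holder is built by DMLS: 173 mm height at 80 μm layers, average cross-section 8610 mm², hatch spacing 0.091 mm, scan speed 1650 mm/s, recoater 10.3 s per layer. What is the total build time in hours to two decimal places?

Number of layers: 173 / 0.08 → 2163 (rounded up).
Hatch length per layer = 8610 / 0.091, so 94615.4 mm.
Laser time per layer: 94615.4 / 1650 → 57.3427 s.
Time per layer = 57.3427 + 10.3 = 67.6427 s.
Build time = 2163 × 67.6427 = 146311.1601 s = 40.64 hours.

40.64 hours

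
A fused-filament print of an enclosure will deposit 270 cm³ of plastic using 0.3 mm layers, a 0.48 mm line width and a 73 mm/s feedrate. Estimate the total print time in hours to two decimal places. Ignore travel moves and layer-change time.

Extrusion cross-section = 0.3 × 0.48 = 0.144 mm².
Total extruded path = 270000/0.144 = 1875000 mm.
Extrusion time = 1875000 / 73, so 25684.9 s.
25684.9 s = 7.13 hours.

7.13 hours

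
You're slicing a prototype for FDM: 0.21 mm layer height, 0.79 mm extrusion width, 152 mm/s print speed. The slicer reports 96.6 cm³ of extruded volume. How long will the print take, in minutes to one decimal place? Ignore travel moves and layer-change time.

63.8 minutes

Bead cross-section = 0.21 × 0.79 = 0.1659 mm².
Path length: 96600 mm³ / 0.1659 mm² → 582278.5 mm.
Extrusion time = 582278.5 / 152, so 3830.8 s.
That's 3830.8 s → 63.8 minutes.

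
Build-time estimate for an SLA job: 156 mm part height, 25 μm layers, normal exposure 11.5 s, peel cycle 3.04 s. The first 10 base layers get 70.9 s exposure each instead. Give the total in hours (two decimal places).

Layer count = ceil(156 / 0.025) = 6240.
Burn-in layers = 10 × (70.9 + 3.04) = 739.4 s.
Normal layers: 6230 × (11.5 + 3.04) → 90584.2 s.
Sum: 739.4 + 90584.2 = 91323.6 s → 25.37 hours.

25.37 hours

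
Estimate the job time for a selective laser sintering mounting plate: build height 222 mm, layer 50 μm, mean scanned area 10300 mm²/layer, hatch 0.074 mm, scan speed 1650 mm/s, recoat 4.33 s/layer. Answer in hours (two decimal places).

109.38 hours

Layer count = ceil(222 / 0.05) = 4440.
Per-layer scan distance = 10300 / 0.074 = 139189.2 mm.
Per-layer scan time: 139189.2 / 1650 → 84.3571 s.
Time per layer = 84.3571 + 4.33, so 88.6871 s.
Total: 4440 × 88.6871 s = 393770.724 s → 109.38 hours.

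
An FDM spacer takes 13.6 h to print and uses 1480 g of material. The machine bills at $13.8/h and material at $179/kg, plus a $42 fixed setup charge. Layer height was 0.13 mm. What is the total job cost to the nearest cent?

$494.60

Time charge = 13.8 × 13.6 = $187.68.
Feedstock cost = 179 × 1480/1000 = $264.92.
Adding setup: 187.68 + 264.92 + 42 → $494.60.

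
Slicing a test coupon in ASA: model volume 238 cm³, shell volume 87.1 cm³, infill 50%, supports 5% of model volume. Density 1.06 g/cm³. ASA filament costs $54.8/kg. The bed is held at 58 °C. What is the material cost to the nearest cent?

Infill region = 238 − 87.1 = 150.9 cm³.
Deposited infill = 0.50 × 150.9, so 75.45 cm³.
Support: 0.05 × 238 → 11.9 cm³.
Total printed volume = 87.1 + 75.45 + 11.9, so 174.45 cm³.
Mass = 174.45 × 1.06, so 184.917 g.
At $54.8/kg: 184.917/1000 × 54.8 = $10.13.

$10.13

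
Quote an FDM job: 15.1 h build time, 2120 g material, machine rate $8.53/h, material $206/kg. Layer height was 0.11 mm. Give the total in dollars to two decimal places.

Machine-time cost = 8.53 × 15.1 = $128.803.
Feedstock cost: 206 × 2120/1000 → $436.72.
Job cost: 128.803 + 436.72 = 565.523 ≈ $565.52.

$565.52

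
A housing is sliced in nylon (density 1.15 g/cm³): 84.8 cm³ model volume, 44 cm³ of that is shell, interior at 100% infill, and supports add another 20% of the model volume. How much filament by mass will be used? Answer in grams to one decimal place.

117.0 g

Volume inside the shell: 84.8 − 44 → 40.8 cm³.
Infill volume: 1.00 × 40.8 → 40.8 cm³.
Support: 0.20 × 84.8 → 16.96 cm³.
Total printed volume = 44 + 40.8 + 16.96, so 101.76 cm³.
Mass = 101.76 × 1.15 = 117.024 g.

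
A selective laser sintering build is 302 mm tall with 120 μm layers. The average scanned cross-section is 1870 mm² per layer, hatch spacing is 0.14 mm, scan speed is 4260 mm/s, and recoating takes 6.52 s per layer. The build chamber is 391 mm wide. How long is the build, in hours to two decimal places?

Layers = ⌈302/0.12⌉ = 2517.
Hatch length per layer: 1870 / 0.14 → 13357.1 mm.
Scan time per layer = 13357.1 / 4260, so 3.1355 s.
Time per layer = 3.1355 + 6.52, so 9.6555 s.
Total: 2517 × 9.6555 s = 24302.8935 s → 6.75 hours.

6.75 hours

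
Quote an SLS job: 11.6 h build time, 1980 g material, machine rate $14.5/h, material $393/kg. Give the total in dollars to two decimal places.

Time charge = 14.5 × 11.6 = $168.20.
Material charge = 393 × 1980/1000, so $778.14.
Job cost: 168.20 + 778.14 = $946.34.

$946.34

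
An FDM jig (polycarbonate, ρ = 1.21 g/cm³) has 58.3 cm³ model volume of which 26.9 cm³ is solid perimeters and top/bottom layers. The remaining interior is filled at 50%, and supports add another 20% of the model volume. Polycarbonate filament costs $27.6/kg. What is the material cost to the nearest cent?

Interior volume: 58.3 − 26.9 → 31.4 cm³.
Infill deposited = 0.50 × 31.4 = 15.7 cm³.
Support = 0.20 × 58.3, so 11.66 cm³.
Total printed volume = 26.9 + 15.7 + 11.66 = 54.26 cm³.
Mass = 54.26 × 1.21, so 65.6546 g.
Cost = 65.6546 g / 1000 × $27.6/kg = $1.81.

$1.81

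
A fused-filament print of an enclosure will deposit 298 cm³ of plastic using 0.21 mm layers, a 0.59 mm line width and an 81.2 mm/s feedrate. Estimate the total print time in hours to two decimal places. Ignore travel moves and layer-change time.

8.23 hours

Bead cross-section: 0.21 × 0.59 → 0.1239 mm².
Toolpath length = 298 cm³ / 0.1239 mm² = 298000 / 0.1239 = 2405165.5 mm.
Time extruding = 2405165.5 / 81.2, so 29620.3 s.
That's 29620.3 s → 8.23 hours.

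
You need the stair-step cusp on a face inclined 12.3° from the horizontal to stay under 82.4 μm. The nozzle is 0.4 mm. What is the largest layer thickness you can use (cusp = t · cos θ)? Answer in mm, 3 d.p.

Layer height = cusp / cos(12.3°) = 0.0824 / 0.9770 = 0.084 mm.

0.084 mm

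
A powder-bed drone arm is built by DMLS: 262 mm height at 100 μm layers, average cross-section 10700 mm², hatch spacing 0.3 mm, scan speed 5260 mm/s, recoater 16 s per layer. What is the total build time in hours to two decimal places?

Number of layers: 262 / 0.1 → 2620 (rounded up).
Scan path per layer = 10700 / 0.3, so 35666.7 mm.
Per-layer scan time = 35666.7 / 5260 = 6.7807 s.
Layer cycle = 6.7807 + 16, so 22.7807 s.
Build time = 2620 × 22.7807 = 59685.434 s = 16.58 hours.

16.58 hours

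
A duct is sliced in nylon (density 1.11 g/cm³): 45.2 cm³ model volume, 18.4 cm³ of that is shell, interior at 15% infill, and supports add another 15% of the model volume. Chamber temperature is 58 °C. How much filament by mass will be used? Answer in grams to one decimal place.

Interior volume: 45.2 − 18.4 → 26.8 cm³.
Infill volume: 0.15 × 26.8 → 4.02 cm³.
Support: 0.15 × 45.2 → 6.78 cm³.
Total extruded = 18.4 + 4.02 + 6.78, so 29.2 cm³.
Mass = 29.2 × 1.11 = 32.412 g.

32.4 g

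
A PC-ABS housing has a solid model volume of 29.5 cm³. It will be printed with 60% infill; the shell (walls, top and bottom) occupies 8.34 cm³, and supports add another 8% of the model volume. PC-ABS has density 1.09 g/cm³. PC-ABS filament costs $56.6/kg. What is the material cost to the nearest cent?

Infill region: 29.5 − 8.34 → 21.16 cm³.
Infill volume = 0.60 × 21.16 = 12.696 cm³.
Support: 0.08 × 29.5 → 2.36 cm³.
Total extruded = 8.34 + 12.696 + 2.36, so 23.396 cm³.
Mass: 23.396 × 1.09 → 25.50164 g.
Cost = 25.50164 g / 1000 × $56.6/kg = $1.44.

$1.44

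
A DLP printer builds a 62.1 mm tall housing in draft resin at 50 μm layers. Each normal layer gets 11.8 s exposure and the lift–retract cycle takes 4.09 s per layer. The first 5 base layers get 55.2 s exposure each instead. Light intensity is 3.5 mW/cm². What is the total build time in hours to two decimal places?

Layers = ⌈62.1/0.05⌉ = 1242.
Burn-in layers: 5 × (55.2 + 4.09) → 296.45 s.
Normal layers = 1237 × (11.8 + 4.09), so 19655.93 s.
Sum: 296.45 + 19655.93 = 19952.38 s → 5.54 hours.

5.54 hours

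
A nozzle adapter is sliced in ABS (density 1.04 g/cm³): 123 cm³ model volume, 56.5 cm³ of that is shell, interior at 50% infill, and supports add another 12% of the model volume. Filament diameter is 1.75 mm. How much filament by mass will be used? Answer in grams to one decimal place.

Volume inside the shell = 123 − 56.5 = 66.5 cm³.
Infill deposited = 0.50 × 66.5 = 33.25 cm³.
Support: 0.12 × 123 → 14.76 cm³.
Total extruded = 56.5 + 33.25 + 14.76 = 104.51 cm³.
Mass = 104.51 × 1.04 = 108.6904 g.

108.7 g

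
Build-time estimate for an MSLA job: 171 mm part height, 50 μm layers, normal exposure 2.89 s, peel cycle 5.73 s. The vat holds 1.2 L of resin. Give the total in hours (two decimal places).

8.19 hours

Layer count = ceil(171 / 0.05) = 3420.
Per-layer time = 2.89 + 5.73, so 8.62 s.
Build time: 3420 × 8.62 s = 29480.4 s, i.e. 8.19 hours.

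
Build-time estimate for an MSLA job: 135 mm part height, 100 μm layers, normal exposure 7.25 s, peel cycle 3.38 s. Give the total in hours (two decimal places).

Layers = ⌈135/0.1⌉ = 1350.
Each layer takes: 7.25 + 3.38 → 10.63 s.
Build time: 1350 × 10.63 s = 14350.5 s, i.e. 3.99 hours.

3.99 hours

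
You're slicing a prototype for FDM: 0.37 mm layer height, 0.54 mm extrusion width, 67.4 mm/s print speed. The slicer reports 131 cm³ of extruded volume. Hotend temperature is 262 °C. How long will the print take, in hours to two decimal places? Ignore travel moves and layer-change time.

Bead cross-section = 0.37 × 0.54 = 0.1998 mm².
Path length: 131000 mm³ / 0.1998 mm² → 655655.7 mm.
Time extruding = 655655.7 / 67.4 = 9727.8 s.
In the requested units: 9727.8 s = 2.70 hours.

2.70 hours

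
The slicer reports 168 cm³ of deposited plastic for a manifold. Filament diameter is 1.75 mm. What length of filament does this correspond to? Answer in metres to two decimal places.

A = π r² = π × 0.875² = 2.4053 mm².
L = 168000 mm³ / 2.4053 mm² = 69845.76 mm, i.e. 69.85 m.

69.85 m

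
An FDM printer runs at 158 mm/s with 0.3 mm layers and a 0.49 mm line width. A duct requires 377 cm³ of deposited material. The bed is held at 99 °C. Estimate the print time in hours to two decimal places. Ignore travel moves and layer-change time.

Extrusion cross-section = 0.3 × 0.49, so 0.147 mm².
Total extruded path = 377000/0.147 = 2564625.9 mm.
Time extruding = 2564625.9 / 158 = 16231.8 s.
That's 16231.8 s → 4.51 hours.

4.51 hours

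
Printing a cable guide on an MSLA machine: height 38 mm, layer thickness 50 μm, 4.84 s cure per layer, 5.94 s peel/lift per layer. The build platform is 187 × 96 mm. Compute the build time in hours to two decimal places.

2.28 hours

Number of layers: 38 / 0.05 → 760 (rounded up).
Per-layer time = 4.84 + 5.94, so 10.78 s.
Build time: 760 × 10.78 s = 8192.8 s, i.e. 2.28 hours.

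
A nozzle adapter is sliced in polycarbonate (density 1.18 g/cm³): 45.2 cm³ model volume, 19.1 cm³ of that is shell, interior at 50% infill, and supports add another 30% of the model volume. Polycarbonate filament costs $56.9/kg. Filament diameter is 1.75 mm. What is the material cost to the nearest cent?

Interior volume: 45.2 − 19.1 → 26.1 cm³.
Infill volume = 0.50 × 26.1, so 13.05 cm³.
Support = 0.30 × 45.2, so 13.56 cm³.
Deposited volume: 19.1 + 13.05 + 13.56 → 45.71 cm³.
Mass: 45.71 × 1.18 → 53.9378 g.
Cost = 53.9378 g / 1000 × $56.9/kg = $3.07.

$3.07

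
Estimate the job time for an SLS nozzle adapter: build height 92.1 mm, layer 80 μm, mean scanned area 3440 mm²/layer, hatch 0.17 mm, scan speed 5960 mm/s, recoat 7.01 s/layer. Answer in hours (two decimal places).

Number of layers: 92.1 / 0.08 → 1152 (rounded up).
Hatch length per layer: 3440 / 0.17 → 20235.3 mm.
Scan time per layer = 20235.3 / 5960, so 3.3952 s.
Time per layer = 3.3952 + 7.01 = 10.4052 s.
1152 layers × 10.4052 s/layer = 11986.7904 s, i.e. 3.33 hours.

3.33 hours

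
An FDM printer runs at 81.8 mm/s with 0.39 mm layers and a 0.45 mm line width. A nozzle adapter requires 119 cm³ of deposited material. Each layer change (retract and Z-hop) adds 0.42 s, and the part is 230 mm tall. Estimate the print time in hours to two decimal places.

2.37 hours

Line area: 0.39 × 0.45 → 0.1755 mm².
Toolpath length = 119 cm³ / 0.1755 mm² = 119000 / 0.1755 = 678062.7 mm.
Time extruding = 678062.7 / 81.8 = 8289.3 s.
Layers = ⌈230/0.39⌉ = 590.
Z-hop total = 590 × 0.42 = 247.8 s.
Altogether 8289.3 + 247.8 = 8537.1 s, i.e. 2.37 hours.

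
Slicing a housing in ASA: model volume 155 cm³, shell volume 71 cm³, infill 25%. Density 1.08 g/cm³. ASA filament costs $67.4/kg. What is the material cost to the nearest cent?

Interior volume = 155 − 71 = 84 cm³.
Infill deposited = 0.25 × 84, so 21 cm³.
Deposited volume = 71 + 21, so 92 cm³.
Mass = 92 × 1.08, so 99.36 g.
At $67.4/kg: 99.36/1000 × 67.4 = $6.70.

$6.70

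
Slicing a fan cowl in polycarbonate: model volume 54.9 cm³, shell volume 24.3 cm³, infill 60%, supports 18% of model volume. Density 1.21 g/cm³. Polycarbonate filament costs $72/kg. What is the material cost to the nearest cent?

$4.58

Infill region: 54.9 − 24.3 → 30.6 cm³.
Infill volume = 0.60 × 30.6, so 18.36 cm³.
Support = 0.18 × 54.9 = 9.882 cm³.
Deposited volume = 24.3 + 18.36 + 9.882 = 52.542 cm³.
Mass: 52.542 × 1.21 → 63.57582 g.
Cost = 63.57582 g / 1000 × $72/kg = $4.58.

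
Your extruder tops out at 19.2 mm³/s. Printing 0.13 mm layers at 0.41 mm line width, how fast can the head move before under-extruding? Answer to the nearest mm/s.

360 mm/s

A = 0.13 × 0.41, so 0.0533 mm².
Max speed = 19.2 / 0.0533 = 360.23 ≈ 360 mm/s.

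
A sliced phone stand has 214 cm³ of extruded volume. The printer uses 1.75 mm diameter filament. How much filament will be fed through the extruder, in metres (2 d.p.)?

88.97 m

Cross-section of 1.75 mm filament: π·(1.75/2)² = 2.4053 mm².
Length = 214 cm³ / 2.4053 mm² = 214000 / 2.4053 = 88970.19 mm = 88.97 m.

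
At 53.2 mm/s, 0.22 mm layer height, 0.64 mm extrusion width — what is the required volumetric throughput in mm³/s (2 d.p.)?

7.49

Extrusion cross-section: 0.22 × 0.64 → 0.1408 mm².
Q = v·A = 53.2 × 0.1408 = 7.49 mm³/s.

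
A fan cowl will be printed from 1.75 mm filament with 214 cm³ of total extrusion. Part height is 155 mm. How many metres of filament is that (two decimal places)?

Filament cross-section = π × (1.75/2)² = 2.4053 mm².
L = 214000 mm³ / 2.4053 mm² = 88970.19 mm, i.e. 88.97 m.

88.97 m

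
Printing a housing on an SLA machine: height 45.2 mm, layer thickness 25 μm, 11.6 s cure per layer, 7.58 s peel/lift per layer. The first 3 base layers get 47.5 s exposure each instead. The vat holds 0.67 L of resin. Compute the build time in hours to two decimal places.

9.66 hours

Layer count = ceil(45.2 / 0.025) = 1808.
Bottom layers: 3 × (47.5 + 7.58) → 165.24 s.
Remaining layers = 1805 × (11.6 + 7.58) = 34619.9 s.
Total = 165.24 + 34619.9 = 34785.14 s = 9.66 hours.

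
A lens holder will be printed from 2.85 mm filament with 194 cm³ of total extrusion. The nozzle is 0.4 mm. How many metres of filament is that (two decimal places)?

Filament cross-section = π × (2.85/2)² = 6.3794 mm².
Length = 194 cm³ / 6.3794 mm² = 194000 / 6.3794 = 30410.38 mm = 30.41 m.

30.41 m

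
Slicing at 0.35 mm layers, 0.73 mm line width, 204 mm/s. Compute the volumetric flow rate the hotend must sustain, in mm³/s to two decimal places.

52.12

A = 0.35 × 0.73, so 0.2555 mm².
Volumetric flow = 204 × 0.2555 = 52.12 mm³/s.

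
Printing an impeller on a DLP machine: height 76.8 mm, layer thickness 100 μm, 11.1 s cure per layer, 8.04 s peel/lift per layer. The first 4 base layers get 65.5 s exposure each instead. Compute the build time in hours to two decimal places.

4.14 hours

Number of layers: 76.8 / 0.1 → 768 (rounded up).
Base layers = 4 × (65.5 + 8.04), so 294.16 s.
Regular layers: 764 × (11.1 + 8.04) → 14622.96 s.
Total = 294.16 + 14622.96 = 14917.12 s = 4.14 hours.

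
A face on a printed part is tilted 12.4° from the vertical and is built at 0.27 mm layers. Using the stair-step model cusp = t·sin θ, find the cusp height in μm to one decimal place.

Cusp = layer height × sin(12.4°) = 0.27 × 0.2147 = 0.057969 mm = 58.0 μm.

58.0 μm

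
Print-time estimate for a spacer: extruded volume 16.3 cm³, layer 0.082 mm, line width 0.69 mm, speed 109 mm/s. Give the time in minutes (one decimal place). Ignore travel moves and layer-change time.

44.1 minutes

Bead cross-section = 0.082 × 0.69, so 0.05658 mm².
Path length: 16300 mm³ / 0.05658 mm² → 288087.7 mm.
Extrusion time: 288087.7 / 109 → 2643 s.
Converting: 2643 s = 44.1 minutes.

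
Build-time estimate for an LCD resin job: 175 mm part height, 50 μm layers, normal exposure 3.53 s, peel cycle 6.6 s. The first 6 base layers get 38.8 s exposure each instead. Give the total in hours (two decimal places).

9.91 hours

Layers = ⌈175/0.05⌉ = 3500.
Burn-in layers = 6 × (38.8 + 6.6), so 272.4 s.
Regular layers = 3494 × (3.53 + 6.6), so 35394.22 s.
Sum: 272.4 + 35394.22 = 35666.62 s → 9.91 hours.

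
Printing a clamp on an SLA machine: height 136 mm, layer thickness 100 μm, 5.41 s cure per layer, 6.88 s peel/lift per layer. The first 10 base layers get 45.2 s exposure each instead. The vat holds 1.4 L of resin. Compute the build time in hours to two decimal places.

Layers = ⌈136/0.1⌉ = 1360.
Burn-in layers: 10 × (45.2 + 6.88) → 520.8 s.
Normal layers: 1350 × (5.41 + 6.88) → 16591.5 s.
Sum: 520.8 + 16591.5 = 17112.3 s → 4.75 hours.

4.75 hours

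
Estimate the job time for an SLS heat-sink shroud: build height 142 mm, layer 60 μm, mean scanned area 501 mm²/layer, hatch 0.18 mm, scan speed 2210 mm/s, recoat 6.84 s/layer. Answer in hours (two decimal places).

Layer count = ceil(142 / 0.06) = 2367.
Per-layer scan distance = 501 / 0.18, so 2783.3 mm.
Laser time per layer = 2783.3 / 2210 = 1.2594 s.
Per-layer time = 1.2594 + 6.84, so 8.0994 s.
Total: 2367 × 8.0994 s = 19171.2798 s → 5.33 hours.

5.33 hours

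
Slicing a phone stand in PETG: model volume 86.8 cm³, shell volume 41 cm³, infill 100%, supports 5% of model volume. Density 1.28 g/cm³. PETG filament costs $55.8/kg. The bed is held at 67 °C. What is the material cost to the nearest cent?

$6.51

Volume inside the shell: 86.8 − 41 → 45.8 cm³.
Infill deposited = 1.00 × 45.8 = 45.8 cm³.
Support = 0.05 × 86.8 = 4.34 cm³.
Deposited volume = 41 + 45.8 + 4.34, so 91.14 cm³.
Mass = 91.14 × 1.28, so 116.6592 g.
Cost = 116.6592 g / 1000 × $55.8/kg = $6.51.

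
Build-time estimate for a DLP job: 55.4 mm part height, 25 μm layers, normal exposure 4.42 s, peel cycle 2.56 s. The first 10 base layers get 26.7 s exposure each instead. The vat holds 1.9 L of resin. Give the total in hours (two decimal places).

4.36 hours

Layer count = ceil(55.4 / 0.025) = 2216.
Burn-in layers = 10 × (26.7 + 2.56) = 292.6 s.
Remaining layers = 2206 × (4.42 + 2.56) = 15397.88 s.
Total = 292.6 + 15397.88 = 15690.48 s = 4.36 hours.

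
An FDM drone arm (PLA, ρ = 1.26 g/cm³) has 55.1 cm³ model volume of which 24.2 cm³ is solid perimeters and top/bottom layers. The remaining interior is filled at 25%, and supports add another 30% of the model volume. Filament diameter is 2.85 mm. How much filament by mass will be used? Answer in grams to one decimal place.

61.1 g

Interior volume: 55.1 − 24.2 → 30.9 cm³.
Infill volume = 0.25 × 30.9, so 7.725 cm³.
Support = 0.30 × 55.1 = 16.53 cm³.
Total printed volume = 24.2 + 7.725 + 16.53, so 48.455 cm³.
Mass: 48.455 × 1.26 → 61.0533 g.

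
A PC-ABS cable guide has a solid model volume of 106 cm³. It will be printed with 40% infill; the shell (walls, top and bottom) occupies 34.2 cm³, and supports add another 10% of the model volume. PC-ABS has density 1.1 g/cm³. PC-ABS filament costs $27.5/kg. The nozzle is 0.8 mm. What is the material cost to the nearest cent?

Interior volume = 106 − 34.2, so 71.8 cm³.
Deposited infill = 0.40 × 71.8, so 28.72 cm³.
Support: 0.10 × 106 → 10.6 cm³.
Total printed volume: 34.2 + 28.72 + 10.6 → 73.52 cm³.
Mass = 73.52 × 1.1 = 80.872 g.
Cost = 80.872 g / 1000 × $27.5/kg = $2.22.

$2.22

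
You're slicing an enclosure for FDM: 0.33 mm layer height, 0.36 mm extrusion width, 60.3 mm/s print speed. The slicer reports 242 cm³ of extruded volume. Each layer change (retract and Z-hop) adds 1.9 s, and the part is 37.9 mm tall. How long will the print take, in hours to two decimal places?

Line area = 0.33 × 0.36 = 0.1188 mm².
Toolpath length = 242 cm³ / 0.1188 mm² = 242000 / 0.1188 = 2037037 mm.
Time extruding = 2037037 / 60.3 = 33781.7 s.
Layer count = ceil(37.9 / 0.33) = 115.
Non-print overhead = 115 × 1.9, so 218.5 s.
Altogether 33781.7 + 218.5 = 34000.2 s, i.e. 9.44 hours.

9.44 hours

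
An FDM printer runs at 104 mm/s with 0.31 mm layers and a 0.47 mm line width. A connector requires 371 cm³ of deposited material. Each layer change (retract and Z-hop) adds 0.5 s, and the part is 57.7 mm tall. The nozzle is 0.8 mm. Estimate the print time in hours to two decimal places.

Bead cross-section: 0.31 × 0.47 → 0.1457 mm².
Total extruded path = 371000/0.1457 = 2546328.1 mm.
Time extruding = 2546328.1 / 104, so 24483.9 s.
Layer count = ceil(57.7 / 0.31) = 187.
Non-print overhead: 187 × 0.5 → 93.5 s.
Altogether 24483.9 + 93.5 = 24577.4 s, i.e. 6.83 hours.

6.83 hours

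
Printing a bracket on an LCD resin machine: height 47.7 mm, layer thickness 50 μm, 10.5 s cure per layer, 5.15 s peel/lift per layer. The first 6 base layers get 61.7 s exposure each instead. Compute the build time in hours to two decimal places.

4.23 hours

Layers = ⌈47.7/0.05⌉ = 954.
Bottom layers = 6 × (61.7 + 5.15), so 401.1 s.
Regular layers = 948 × (10.5 + 5.15) = 14836.2 s.
Total = 401.1 + 14836.2 = 15237.3 s = 4.23 hours.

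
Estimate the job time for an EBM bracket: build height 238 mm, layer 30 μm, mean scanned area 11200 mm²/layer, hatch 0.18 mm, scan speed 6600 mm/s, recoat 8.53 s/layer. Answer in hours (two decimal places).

Layers = ⌈238/0.03⌉ = 7934.
Hatch length per layer: 11200 / 0.18 → 62222.2 mm.
Beam time per layer = 62222.2 / 6600, so 9.4276 s.
Layer cycle: 9.4276 + 8.53 → 17.9576 s.
7934 layers × 17.9576 s/layer = 142475.5984 s, i.e. 39.58 hours.

39.58 hours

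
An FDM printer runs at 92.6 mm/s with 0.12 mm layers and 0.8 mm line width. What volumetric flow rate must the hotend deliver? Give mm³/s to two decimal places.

Extrusion cross-section = 0.12 × 0.8, so 0.096 mm².
Q = v·A = 92.6 × 0.096 = 8.89 mm³/s.

8.89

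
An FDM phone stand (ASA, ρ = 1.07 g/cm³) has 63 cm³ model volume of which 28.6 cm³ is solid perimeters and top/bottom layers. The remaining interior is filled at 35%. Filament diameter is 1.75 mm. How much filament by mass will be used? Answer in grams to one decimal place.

Interior volume = 63 − 28.6, so 34.4 cm³.
Infill volume = 0.35 × 34.4 = 12.04 cm³.
Total printed volume = 28.6 + 12.04 = 40.64 cm³.
Mass: 40.64 × 1.07 → 43.4848 g.

43.5 g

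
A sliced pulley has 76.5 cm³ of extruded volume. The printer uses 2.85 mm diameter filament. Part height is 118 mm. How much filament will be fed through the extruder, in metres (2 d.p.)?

A = π r² = π × 1.425² = 6.3794 mm².
L = 76500 mm³ / 6.3794 mm² = 11991.72 mm, i.e. 11.99 m.

11.99 m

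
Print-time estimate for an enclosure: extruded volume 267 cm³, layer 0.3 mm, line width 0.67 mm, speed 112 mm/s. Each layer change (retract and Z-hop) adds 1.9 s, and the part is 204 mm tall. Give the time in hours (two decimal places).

Line area = 0.3 × 0.67 = 0.201 mm².
Toolpath length = 267 cm³ / 0.201 mm² = 267000 / 0.201 = 1328358.2 mm.
Extrusion time = 1328358.2 / 112, so 11860.3 s.
Layer count = ceil(204 / 0.3) = 680.
Layer-change overhead = 680 × 1.9, so 1292 s.
Altogether 11860.3 + 1292 = 13152.3 s, i.e. 3.65 hours.

3.65 hours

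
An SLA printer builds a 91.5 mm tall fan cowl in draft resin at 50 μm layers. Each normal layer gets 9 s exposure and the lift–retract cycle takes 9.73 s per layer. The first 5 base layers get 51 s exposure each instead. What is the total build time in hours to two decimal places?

9.58 hours

Layers = ⌈91.5/0.05⌉ = 1830.
Bottom layers = 5 × (51 + 9.73) = 303.65 s.
Regular layers: 1825 × (9 + 9.73) → 34182.25 s.
Sum: 303.65 + 34182.25 = 34485.9 s → 9.58 hours.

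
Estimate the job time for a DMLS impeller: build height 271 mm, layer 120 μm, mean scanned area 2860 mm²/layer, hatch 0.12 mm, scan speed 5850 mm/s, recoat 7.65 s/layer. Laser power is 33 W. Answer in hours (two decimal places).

Number of layers: 271 / 0.12 → 2259 (rounded up).
Per-layer scan distance: 2860 / 0.12 → 23833.3 mm.
Per-layer scan time = 23833.3 / 5850 = 4.0741 s.
Layer cycle = 4.0741 + 7.65, so 11.7241 s.
Build time = 2259 × 11.7241 = 26484.7419 s = 7.36 hours.

7.36 hours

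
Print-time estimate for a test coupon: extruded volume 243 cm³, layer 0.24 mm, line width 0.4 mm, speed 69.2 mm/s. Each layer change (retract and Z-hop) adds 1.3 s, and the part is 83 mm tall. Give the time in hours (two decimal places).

Extrusion cross-section = 0.24 × 0.4 = 0.096 mm².
Path length: 243000 mm³ / 0.096 mm² → 2531250 mm.
Extrusion time = 2531250 / 69.2 = 36578.8 s.
Number of layers: 83 / 0.24 → 346 (rounded up).
Layer-change overhead = 346 × 1.3 = 449.8 s.
Altogether 36578.8 + 449.8 = 37028.6 s, i.e. 10.29 hours.

10.29 hours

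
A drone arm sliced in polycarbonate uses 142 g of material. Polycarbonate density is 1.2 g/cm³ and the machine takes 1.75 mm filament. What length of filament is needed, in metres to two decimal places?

Volume = 142 g / 1.2 g·cm⁻³ = 118.3333 cm³ = 118333.3 mm³.
Filament cross-section = π × (1.75/2)² = 2.4053 mm².
L = V/A = 118333.3/2.4053 = 49196.9 mm → 49.20 m.

49.20 m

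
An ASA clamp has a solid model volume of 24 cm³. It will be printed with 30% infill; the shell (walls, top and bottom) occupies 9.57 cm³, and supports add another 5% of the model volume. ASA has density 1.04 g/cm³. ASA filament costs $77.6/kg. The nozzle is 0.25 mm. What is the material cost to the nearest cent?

$1.22

Infill region = 24 − 9.57, so 14.43 cm³.
Infill volume: 0.30 × 14.43 → 4.329 cm³.
Support = 0.05 × 24, so 1.2 cm³.
Deposited volume: 9.57 + 4.329 + 1.2 → 15.099 cm³.
Mass = 15.099 × 1.04 = 15.70296 g.
Cost = 15.70296 g / 1000 × $77.6/kg = $1.22.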